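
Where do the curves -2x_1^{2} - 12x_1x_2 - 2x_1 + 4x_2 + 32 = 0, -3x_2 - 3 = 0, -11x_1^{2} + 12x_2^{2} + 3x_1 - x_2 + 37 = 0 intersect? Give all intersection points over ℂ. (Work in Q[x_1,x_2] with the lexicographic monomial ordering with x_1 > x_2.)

{(-2, -1)}

Compute a lex Gröbner basis by Buchberger's algorithm.
f_1 = -2x_1^{2} - 12x_1x_2 - 2x_1 + 4x_2 + 32, LT = x_1^{2}.
f_2 = -3x_2 - 3, LT = x_2.
f_3 = -11x_1^{2} + 3x_1 + 12x_2^{2} - x_2 + 37, LT = x_1^{2}.

S(f_1,f_3): lcm = x_1^{2}. S = 6x_1x_2 + \tfrac{14}{11}x_1 + \tfrac{12}{11}x_2^{2} - \tfrac{23}{11}x_2 - \tfrac{139}{11}.
  reduce S modulo (f_1, f_2, f_3):
  remainder -\tfrac{52}{11}x_1 - \tfrac{104}{11} ≠ 0; add h_4 = -\tfrac{52}{11}x_1 - \tfrac{104}{11} to the basis.

The other S-polynomials (S(f_1,f_2), S(f_2,f_3), S(f_1,h_4), S(f_2,h_4), S(f_3,h_4)) all reduce to 0 modulo the current basis, so we have a Gröbner basis.
Inter-reduce: drop elements whose leading term is divisible by another's, tail-reduce, and make monic.
Reduced Gröbner basis: {x_1 + 2, x_2 + 1}.

Since the basis is lex-ordered, x_2 + 1 is univariate in x_2. Its roots are {-1}. Back-substituting each root into the other basis elements fixes the other coordinates.
  x_2 = -1: the earlier basis element becomes x_1 + 2 = 0, giving x_1 = -2 — point (-2, -1).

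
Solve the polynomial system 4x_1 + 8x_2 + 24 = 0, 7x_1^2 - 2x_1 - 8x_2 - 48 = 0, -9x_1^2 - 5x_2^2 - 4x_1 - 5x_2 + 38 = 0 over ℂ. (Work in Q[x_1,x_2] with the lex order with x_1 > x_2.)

Compute a lex Gröbner basis by Buchberger's algorithm.
f_1 = 4x_1 + 8x_2 + 24, LT = x_1.
f_2 = 7x_1^2 - 2x_1 - 8x_2 - 48, LT = x_1^2.
f_3 = -9x_1^2 - 4x_1 - 5x_2^2 - 5x_2 + 38, LT = x_1^2.

S(f_1,f_2): lcm = x_1^2. S = 2x_1x_2 + 44/7x_1 + 8/7x_2 + 48/7.
  reduce S modulo (f_1, f_2, f_3):
  remainder -4x_2^2 - 164/7x_2 - 216/7 ≠ 0; add h_4 = -4x_2^2 - 164/7x_2 - 216/7 to the basis.

S(f_1,f_3): lcm = x_1^2. S = 2x_1x_2 + 50/9x_1 - 5/9x_2^2 - 5/9x_2 + 38/9.
  reduce S modulo (f_1, f_2, f_3, h_4):
  remainder 190/63x_2 + 380/63 ≠ 0; add h_5 = 190/63x_2 + 380/63 to the basis.

The other S-polynomials (S(f_2,f_3), S(f_1,h_4), S(f_2,h_4), S(f_3,h_4), S(f_1,h_5), S(f_2,h_5), S(f_3,h_5), S(h_4,h_5)) all reduce to 0 modulo the current basis, so we have a Gröbner basis.
Inter-reduce: drop elements whose leading term is divisible by another's, tail-reduce, and make monic.
Reduced Gröbner basis: {x_1 + 2, x_2 + 2}.

Elimination: the polynomial x_2 + 2 lies in the elimination ideal for x_2, so x_2 ∈ {-2}. For each such x_2, the remaining basis elements (now univariate) give the rest of the solution.
  x_2 = -2: the earlier basis element becomes x_1 + 2 = 0, giving x_1 = -2 — point (-2, -2).

{(-2, -2)}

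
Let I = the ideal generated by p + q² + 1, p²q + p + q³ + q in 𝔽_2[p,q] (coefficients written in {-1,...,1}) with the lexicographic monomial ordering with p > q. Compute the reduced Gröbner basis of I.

f_1 = p + q² + 1, LT = p.
f_2 = p²q + p + q³ + q, LT = p²q.

S(f_1,f_2): lcm = p²q. S = pq³ + pq + p + q³ + q.
  leading term pq³: subtract (q³)·f_1 from pq³ + pq + p + q³ + q → pq + p + q⁵ + q
  leading term pq: subtract (q)·f_1 from pq + p + q⁵ + q → p + q⁵ + q³
  leading term p: subtract (1)·f_1 from p + q⁵ + q³ → q⁵ + q³ + q² + 1
  leading term q⁵: no divisor's leading term divides it; move q⁵ to the remainder.
  leading term q³: no divisor's leading term divides it; move q³ to the remainder.
  leading term q²: no divisor's leading term divides it; move q² to the remainder.
  leading term 1: no divisor's leading term divides it; move 1 to the remainder.
  remainder q⁵ + q³ + q² + 1 ≠ 0; add g_3 = q⁵ + q³ + q² + 1 to the basis.

The other S-polynomials (S(f_1,g_3), S(f_2,g_3)) all reduce to 0 modulo the current basis, so we have a Gröbner basis.
Inter-reduce: drop elements whose leading term is divisible by another's, tail-reduce, and make monic.

G = {p + q² + 1, q⁵ + q³ + q² + 1}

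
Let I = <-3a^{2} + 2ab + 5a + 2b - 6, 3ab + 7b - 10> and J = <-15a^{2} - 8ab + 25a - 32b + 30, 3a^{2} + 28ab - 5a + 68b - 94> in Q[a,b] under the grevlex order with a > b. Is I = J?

Yes, the ideals are equal.

Since reduced Gröbner bases are canonical representatives of ideals under a given ordering, it suffices to compute and compare them.
Buchberger on the first generating set:
f_1 = -3a^{2} + 2ab + 5a + 2b - 6, LT = a^{2}.
f_2 = 3ab + 7b - 10, LT = ab.

S(f_1,f_2): lcm = a^{2}b. S = -\tfrac{2}{3}ab^{2} - 4ab - \tfrac{2}{3}b^{2} + \tfrac{10}{3}a + 2b.
  leading term ab^{2}: subtract (-\tfrac{2}{9}b)·f_2 from -\tfrac{2}{3}ab^{2} - 4ab - \tfrac{2}{3}b^{2} + \tfrac{10}{3}a + 2b → -4ab + \tfrac{8}{9}b^{2} + \tfrac{10}{3}a - \tfrac{2}{9}b
  leading term ab: subtract (-\tfrac{4}{3})·f_2 from -4ab + \tfrac{8}{9}b^{2} + \tfrac{10}{3}a - \tfrac{2}{9}b → \tfrac{8}{9}b^{2} + \tfrac{10}{3}a + \tfrac{82}{9}b - \tfrac{40}{3}
  leading term b^{2}: no divisor's leading term divides it; move \tfrac{8}{9}b^{2} to the remainder.
  leading term a: no divisor's leading term divides it; move \tfrac{10}{3}a to the remainder.
  leading term b: no divisor's leading term divides it; move \tfrac{82}{9}b to the remainder.
  leading term 1: no divisor's leading term divides it; move -\tfrac{40}{3} to the remainder.
  remainder \tfrac{8}{9}b^{2} + \tfrac{10}{3}a + \tfrac{82}{9}b - \tfrac{40}{3} ≠ 0; add g_3 = \tfrac{8}{9}b^{2} + \tfrac{10}{3}a + \tfrac{82}{9}b - \tfrac{40}{3} to the basis.

The other S-polynomials (S(f_1,g_3), S(f_2,g_3)) all reduce to 0 modulo the current basis, so we have a Gröbner basis.
Inter-reduce: drop elements whose leading term is divisible by another's, tail-reduce, and make monic.
Reduced Gröbner basis: {a^{2} - \tfrac{5}{3}a + \tfrac{8}{9}b - \tfrac{2}{9}, ab + \tfrac{7}{3}b - \tfrac{10}{3}, b^{2} + \tfrac{15}{4}a + \tfrac{41}{4}b - 15}.

Buchberger on the second generating set:
h_1 = -15a^{2} - 8ab + 25a - 32b + 30, LT = a^{2}.
h_2 = 3a^{2} + 28ab - 5a + 68b - 94, LT = a^{2}.

S(h_1,h_2): lcm = a^{2}. S = -\tfrac{44}{5}ab - \tfrac{308}{15}b + \tfrac{88}{3}.
  leading term ab: no divisor's leading term divides it; move -\tfrac{44}{5}ab to the remainder.
  leading term b: no divisor's leading term divides it; move -\tfrac{308}{15}b to the remainder.
  leading term 1: no divisor's leading term divides it; move \tfrac{88}{3} to the remainder.
  remainder -\tfrac{44}{5}ab - \tfrac{308}{15}b + \tfrac{88}{3} ≠ 0; add k_3 = -\tfrac{44}{5}ab - \tfrac{308}{15}b + \tfrac{88}{3} to the basis.

S(h_1,k_3): lcm = a^{2}b. S = \tfrac{8}{15}ab^{2} - 4ab + \tfrac{32}{15}b^{2} + \tfrac{10}{3}a - 2b.
  leading term ab^{2}: subtract (-\tfrac{2}{33}b)·k_3 from \tfrac{8}{15}ab^{2} - 4ab + \tfrac{32}{15}b^{2} + \tfrac{10}{3}a - 2b → -4ab + \tfrac{8}{9}b^{2} + \tfrac{10}{3}a - \tfrac{2}{9}b
  leading term ab: subtract (\tfrac{5}{11})·k_3 from -4ab + \tfrac{8}{9}b^{2} + \tfrac{10}{3}a - \tfrac{2}{9}b → \tfrac{8}{9}b^{2} + \tfrac{10}{3}a + \tfrac{82}{9}b - \tfrac{40}{3}
  leading term b^{2}: no divisor's leading term divides it; move \tfrac{8}{9}b^{2} to the remainder.
  leading term a: no divisor's leading term divides it; move \tfrac{10}{3}a to the remainder.
  leading term b: no divisor's leading term divides it; move \tfrac{82}{9}b to the remainder.
  leading term 1: no divisor's leading term divides it; move -\tfrac{40}{3} to the remainder.
  remainder \tfrac{8}{9}b^{2} + \tfrac{10}{3}a + \tfrac{82}{9}b - \tfrac{40}{3} ≠ 0; add k_4 = \tfrac{8}{9}b^{2} + \tfrac{10}{3}a + \tfrac{82}{9}b - \tfrac{40}{3} to the basis.

The other S-polynomials (S(h_2,k_3), S(h_1,k_4), S(h_2,k_4), S(k_3,k_4)) all reduce to 0 modulo the current basis, so we have a Gröbner basis.
Inter-reduce: drop elements whose leading term is divisible by another's, tail-reduce, and make monic.
Reduced Gröbner basis: {a^{2} - \tfrac{5}{3}a + \tfrac{8}{9}b - \tfrac{2}{9}, ab + \tfrac{7}{3}b - \tfrac{10}{3}, b^{2} + \tfrac{15}{4}a + \tfrac{41}{4}b - 15}.

The two bases agree; hence the ideals are identical.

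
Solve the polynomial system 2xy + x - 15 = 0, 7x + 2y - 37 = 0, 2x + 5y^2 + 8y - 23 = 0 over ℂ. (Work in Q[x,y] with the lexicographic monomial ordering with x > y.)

Compute a lex Gröbner basis by Buchberger's algorithm.
f_1 = 2xy + x - 15, LT = xy.
f_2 = 7x + 2y - 37, LT = x.
f_3 = 2x + 5y^2 + 8y - 23, LT = x.

S(f_1,f_2): lcm = xy. S = 1/2x - 2/7y^2 + 37/7y - 15/2.
  leading term x: subtract (1/14)·f_2 from 1/2x - 2/7y^2 + 37/7y - 15/2 → -2/7y^2 + 36/7y - 34/7
  leading term y^2: no divisor's leading term divides it; move -2/7y^2 to the remainder.
  leading term y: no divisor's leading term divides it; move 36/7y to the remainder.
  leading term 1: no divisor's leading term divides it; move -34/7 to the remainder.
  remainder -2/7y^2 + 36/7y - 34/7 ≠ 0; add h_4 = -2/7y^2 + 36/7y - 34/7 to the basis.

S(f_1,f_3): lcm = xy. S = 1/2x - 5/2y^3 - 4y^2 + 23/2y - 15/2.
  leading term x: subtract (1/14)·f_2 from 1/2x - 5/2y^3 - 4y^2 + 23/2y - 15/2 → -5/2y^3 - 4y^2 + 159/14y - 34/7
  leading term y^3: subtract (35/4y)·h_4 from -5/2y^3 - 4y^2 + 159/14y - 34/7 → -49y^2 + 377/7y - 34/7
  leading term y^2: subtract (343/2)·h_4 from -49y^2 + 377/7y - 34/7 → -5797/7y + 5797/7
  leading term y: no divisor's leading term divides it; move -5797/7y to the remainder.
  leading term 1: no divisor's leading term divides it; move 5797/7 to the remainder.
  remainder -5797/7y + 5797/7 ≠ 0; add h_5 = -5797/7y + 5797/7 to the basis.

The other S-polynomials (S(f_2,f_3), S(f_1,h_4), S(f_2,h_4), S(f_3,h_4), S(f_1,h_5), S(f_2,h_5), S(f_3,h_5), S(h_4,h_5)) all reduce to 0 modulo the current basis, so we have a Gröbner basis.
Inter-reduce: drop elements whose leading term is divisible by another's, tail-reduce, and make monic.
Reduced Gröbner basis: {x - 5, y - 1}.

Since the basis is lex-ordered, y - 1 is univariate in y. Its roots are {1}. Back-substituting each root into the other basis elements fixes the other coordinates.
  y = 1: the earlier basis element becomes x - 5 = 0, giving x = 5 — point (5, 1).

{(5, 1)}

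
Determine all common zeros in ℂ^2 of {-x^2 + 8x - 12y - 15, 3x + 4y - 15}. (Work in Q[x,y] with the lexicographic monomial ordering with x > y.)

Compute a lex Gröbner basis by Buchberger's algorithm.
f_1 = -x^2 + 8x - 12y - 15, LT = x^2.
f_2 = 3x + 4y - 15, LT = x.

S(f_1,f_2): lcm = x^2. S = -4/3xy - 3x + 12y + 15.
  leading term xy: subtract (-4/9y)·f_2 from -4/3xy - 3x + 12y + 15 → -3x + 16/9y^2 + 16/3y + 15
  leading term x: subtract (-1)·f_2 from -3x + 16/9y^2 + 16/3y + 15 → 16/9y^2 + 28/3y
  leading term y^2: no divisor's leading term divides it; move 16/9y^2 to the remainder.
  leading term y: no divisor's leading term divides it; move 28/3y to the remainder.
  remainder 16/9y^2 + 28/3y ≠ 0; add h_3 = 16/9y^2 + 28/3y to the basis.

The other S-polynomials (S(f_1,h_3), S(f_2,h_3)) all reduce to 0 modulo the current basis, so we have a Gröbner basis.
Inter-reduce: drop elements whose leading term is divisible by another's, tail-reduce, and make monic.
Reduced Gröbner basis: {x + 4/3y - 5, y^2 + 21/4y}.

Since the basis is lex-ordered, y^2 + 21/4y is univariate in y. Its roots are {-21/4, 0}. Back-substituting each root into the other basis elements fixes the other coordinates.
  y = -21/4: the earlier basis element becomes x - 12 = 0, giving x = 12 — point (12, -21/4).
  y = 0: the earlier basis element becomes x - 5 = 0, giving x = 5 — point (5, 0).
Substituting each solution back into the original system confirms all equations vanish.
A lex Gröbner basis triangularizes the system, enabling back-substitution.

{(12, -21/4), (5, 0)}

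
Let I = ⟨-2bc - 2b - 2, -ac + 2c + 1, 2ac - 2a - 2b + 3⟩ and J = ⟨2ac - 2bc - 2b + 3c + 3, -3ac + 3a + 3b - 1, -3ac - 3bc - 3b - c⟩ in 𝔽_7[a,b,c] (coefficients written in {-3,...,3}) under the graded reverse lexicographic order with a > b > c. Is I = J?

Equality of ideals is decidable: compute both reduced Gröbner bases (unique for the ordering) and check whether they agree.
Buchberger on the first generating set:
f_1 = -2bc - 2b - 2, LT = bc.
f_2 = -ac + 2c + 1, LT = ac.
f_3 = 2ac - 2a - 2b + 3, LT = ac.

S(f_1,f_2): lcm = abc. S = ab + 2bc + a + b.
  reduce S modulo (f_1, f_2, f_3):
  remainder ab + a - b - 2 ≠ 0; add g_4 = ab + a - b - 2 to the basis.

S(f_1,f_3): lcm = abc. S = 2ab + b² + a + 2b.
  reduce S modulo (f_1, f_2, f_3, g_4):
  remainder b² - a - 3b - 3 ≠ 0; add g_5 = b² - a - 3b - 3 to the basis.

S(f_2,f_3): lcm = ac. S = a + b - 2c + 1.
  reduce S modulo (f_1, f_2, f_3, g_4, g_5):
  remainder a + b - 2c + 1 ≠ 0; add g_6 = a + b - 2c + 1 to the basis.

S(f_2,g_6): lcm = ac. S = -bc + 2c² - 3c - 1.
  reduce S modulo (f_1, f_2, f_3, g_4, g_5, g_6):
  remainder 2c² + b - 3c ≠ 0; add g_7 = 2c² + b - 3c to the basis.

The other S-polynomials (S(f_1,g_4), S(f_2,g_4), S(f_3,g_4), S(f_1,g_5), S(f_2,g_5), S(f_3,g_5), S(g_4,g_5), S(f_1,g_6), S(f_3,g_6), S(g_4,g_6), S(g_5,g_6), S(f_1,g_7), S(f_2,g_7), S(f_3,g_7), S(g_4,g_7), S(g_5,g_7), S(g_6,g_7)) all reduce to 0 modulo the current basis, so we have a Gröbner basis.
Inter-reduce: drop elements whose leading term is divisible by another's, tail-reduce, and make monic.
Reduced Gröbner basis: {b² - 2b - 2c - 2, bc + b + 1, c² - 3b + 2c, a + b - 2c + 1}.

Buchberger on the second generating set:
h_1 = 2ac - 2bc - 2b + 3c + 3, LT = ac.
h_2 = -3ac + 3a + 3b - 1, LT = ac.
h_3 = -3ac - 3bc - 3b - c, LT = ac.

S(h_1,h_2): lcm = ac. S = -bc + a - 2c.
  reduce S modulo (h_1, h_2, h_3):
  remainder -bc + a - 2c ≠ 0; add k_4 = -bc + a - 2c to the basis.

S(h_1,h_3): lcm = ac. S = -2bc - 2b - 2.
  reduce S modulo (h_1, h_2, h_3, k_4):
  remainder -2a - 2b - 3c - 2 ≠ 0; add k_5 = -2a - 2b - 3c - 2 to the basis.

S(h_1,k_4): lcm = abc. S = -b²c + a² - b² - 2ac - 2bc - 2b.
  reduce S modulo (h_1, h_2, h_3, k_4, k_5):
  remainder b² - 2b - 2c - 2 ≠ 0; add k_6 = b² - 2b - 2c - 2 to the basis.

S(h_1,k_5): lcm = ac. S = -2bc + 2c² - b - 3c - 2.
  reduce S modulo (h_1, h_2, h_3, k_4, k_5, k_6):
  remainder 2c² + b - 3c ≠ 0; add k_7 = 2c² + b - 3c to the basis.

The other S-polynomials (S(h_2,h_3), S(h_2,k_4), S(h_3,k_4), S(h_2,k_5), S(h_3,k_5), S(k_4,k_5), S(h_1,k_6), S(h_2,k_6), S(h_3,k_6), S(k_4,k_6), S(k_5,k_6), S(h_1,k_7), S(h_2,k_7), S(h_3,k_7), S(k_4,k_7), S(k_5,k_7), S(k_6,k_7)) all reduce to 0 modulo the current basis, so we have a Gröbner basis.
Inter-reduce: drop elements whose leading term is divisible by another's, tail-reduce, and make monic.
Reduced Gröbner basis: {b² - 2b - 2c - 2, bc + b + 1, c² - 3b + 2c, a + b - 2c + 1}.

The two bases agree; hence the ideals are identical.

Yes, the ideals are equal.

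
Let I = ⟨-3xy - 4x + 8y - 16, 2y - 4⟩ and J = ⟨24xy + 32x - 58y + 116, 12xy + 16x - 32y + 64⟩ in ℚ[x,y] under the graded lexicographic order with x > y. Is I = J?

Equality of ideals is decidable: compute both reduced Gröbner bases (unique for the ordering) and check whether they agree.
Buchberger on the first generating set:
f_1 = -3xy - 4x + 8y - 16, LT = xy.
f_2 = 2y - 4, LT = y.

S(f_1,f_2): lcm = xy. S = 10/3x - 8/3y + 16/3.
  reduce S modulo (f_1, f_2):
  remainder 10/3x ≠ 0; add g_3 = 10/3x to the basis.

The other S-polynomials (S(f_1,g_3), S(f_2,g_3)) all reduce to 0 modulo the current basis, so we have a Gröbner basis.
Inter-reduce: drop elements whose leading term is divisible by another's, tail-reduce, and make monic.
Reduced Gröbner basis: {x, y - 2}.

Buchberger on the second generating set:
h_1 = 24xy + 32x - 58y + 116, LT = xy.
h_2 = 12xy + 16x - 32y + 64, LT = xy.

S(h_1,h_2): lcm = xy. S = ¼y - ½.
  reduce S modulo (h_1, h_2):
  remainder ¼y - ½ ≠ 0; add k_3 = ¼y - ½ to the basis.

S(h_1,k_3): lcm = xy. S = 10/3x - 29/12y + 29/6.
  reduce S modulo (h_1, h_2, k_3):
  remainder 10/3x ≠ 0; add k_4 = 10/3x to the basis.

The other S-polynomials (S(h_2,k_3), S(h_1,k_4), S(h_2,k_4), S(k_3,k_4)) all reduce to 0 modulo the current basis, so we have a Gröbner basis.
Inter-reduce: drop elements whose leading term is divisible by another's, tail-reduce, and make monic.
Reduced Gröbner basis: {x, y - 2}.

These coincide, so the ideals are equal.
The choice of monomial ordering does not affect the verdict — as long as both bases are computed under the same ordering, their equality decides ideal equality.

Yes, the ideals are equal.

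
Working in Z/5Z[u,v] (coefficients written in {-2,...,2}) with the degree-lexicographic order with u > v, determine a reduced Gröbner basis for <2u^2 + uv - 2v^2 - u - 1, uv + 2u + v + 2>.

The reduced Gröbner basis is the canonical form of the ideal for this ordering.

f_1 = 2u^2 + uv - 2v^2 - u - 1, LT = u^2.
f_2 = uv + 2u + v + 2, LT = uv.

S(f_1,f_2): lcm = u^2v. S = -2uv^2 - v^3 - 2u^2 + uv - 2u + 2v.
  leading term uv^2: subtract (-2v)·f_2 from -2uv^2 - v^3 - 2u^2 + uv - 2u + 2v → -v^3 - 2u^2 + 2v^2 - 2u + v
  leading term v^3: no divisor's leading term divides it; move -v^3 to the remainder.
  leading term u^2: subtract (-1)·f_1 from -2u^2 + 2v^2 - 2u + v → uv + 2u + v - 1
  leading term uv: subtract (1)·f_2 from uv + 2u + v - 1 → 2
  leading term 1: no divisor's leading term divides it; move 2 to the remainder.
  remainder -v^3 + 2 ≠ 0; add g_3 = -v^3 + 2 to the basis.

The other S-polynomials (S(f_1,g_3), S(f_2,g_3)) all reduce to 0 modulo the current basis, so we have a Gröbner basis.

G = {v^3 - 2, u^2 - v^2 + u + 2v + 1, uv + 2u + v + 2}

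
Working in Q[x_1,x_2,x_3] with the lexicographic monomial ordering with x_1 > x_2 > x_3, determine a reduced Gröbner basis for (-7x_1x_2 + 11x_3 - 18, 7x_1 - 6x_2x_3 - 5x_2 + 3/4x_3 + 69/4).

f_1 = -7x_1x_2 + 11x_3 - 18, LT = x_1x_2.
f_2 = 7x_1 - 6x_2x_3 - 5x_2 + 3/4x_3 + 69/4, LT = x_1.

S(f_1,f_2): lcm = x_1x_2. S = 6/7x_2^2x_3 + 5/7x_2^2 - 3/28x_2x_3 - 69/28x_2 - 11/7x_3 + 18/7.
  reduce S modulo (f_1, f_2):
  remainder 6/7x_2^2x_3 + 5/7x_2^2 - 3/28x_2x_3 - 69/28x_2 - 11/7x_3 + 18/7 ≠ 0; add g_3 = 6/7x_2^2x_3 + 5/7x_2^2 - 3/28x_2x_3 - 69/28x_2 - 11/7x_3 + 18/7 to the basis.

The other S-polynomials (S(f_1,g_3), S(f_2,g_3)) all reduce to 0 modulo the current basis, so we have a Gröbner basis.
Inter-reduce: drop elements whose leading term is divisible by another's, tail-reduce, and make monic.

G = {x_1 - 6/7x_2x_3 - 5/7x_2 + 3/28x_3 + 69/28, x_2^2x_3 + 5/6x_2^2 - 1/8x_2x_3 - 23/8x_2 - 11/6x_3 + 3}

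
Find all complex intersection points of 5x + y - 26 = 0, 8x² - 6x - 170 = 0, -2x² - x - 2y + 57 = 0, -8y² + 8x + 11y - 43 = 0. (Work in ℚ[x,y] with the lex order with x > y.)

{(5, 1)}

Compute a lex Gröbner basis by Buchberger's algorithm.
f_1 = 5x + y - 26, LT = x.
f_2 = 8x² - 6x - 170, LT = x².
f_3 = -2x² - x - 2y + 57, LT = x².
f_4 = 8x - 8y² + 11y - 43, LT = x.

S(f_1,f_2): lcm = x². S = ⅕xy - 89/20x + 85/4.
  leading term xy: subtract (1/25y)·f_1 from ⅕xy - 89/20x + 85/4 → -89/20x - 1/25y² + 26/25y + 85/4
  leading term x: subtract (-89/100)·f_1 from -89/20x - 1/25y² + 26/25y + 85/4 → -1/25y² + 193/100y - 189/100
  leading term y²: no divisor's leading term divides it; move -1/25y² to the remainder.
  leading term y: no divisor's leading term divides it; move 193/100y to the remainder.
  leading term 1: no divisor's leading term divides it; move -189/100 to the remainder.
  remainder -1/25y² + 193/100y - 189/100 ≠ 0; add h_5 = -1/25y² + 193/100y - 189/100 to the basis.

S(f_1,f_3): lcm = x². S = ⅕xy - 57/10x - y + 57/2.
  leading term xy: subtract (1/25y)·f_1 from ⅕xy - 57/10x - y + 57/2 → -57/10x - 1/25y² + 1/25y + 57/2
  leading term x: subtract (-57/50)·f_1 from -57/10x - 1/25y² + 1/25y + 57/2 → -1/25y² + 59/50y - 57/50
  leading term y²: subtract (1)·h_5 from -1/25y² + 59/50y - 57/50 → -¾y + ¾
  leading term y: no divisor's leading term divides it; move -¾y to the remainder.
  leading term 1: no divisor's leading term divides it; move ¾ to the remainder.
  remainder -¾y + ¾ ≠ 0; add h_6 = -¾y + ¾ to the basis.

S(f_1,f_4): lcm = x. S = y² - 47/40y + 7/40.
  leading term y²: subtract (-25)·h_5 from y² - 47/40y + 7/40 → 1883/40y - 1883/40
  leading term y: subtract (-1883/30)·h_6 from 1883/40y - 1883/40 → 0
  remainder 0.

S(f_2,f_3): lcm = x². S = -5/4x - y + 29/4.
  leading term x: subtract (-¼)·f_1 from -5/4x - y + 29/4 → -¾y + ¾
  leading term y: subtract (1)·h_6 from -¾y + ¾ → 0
  remainder 0.

S(f_2,f_4): lcm = x². S = xy² - 11/8xy + 37/8x - 85/4.
  leading term xy²: subtract (⅕y²)·f_1 from xy² - 11/8xy + 37/8x - 85/4 → -11/8xy + 37/8x - ⅕y³ + 26/5y² - 85/4
  leading term xy: subtract (-11/40y)·f_1 from -11/8xy + 37/8x - ⅕y³ + 26/5y² - 85/4 → 37/8x - ⅕y³ + 219/40y² - 143/20y - 85/4
  leading term x: subtract (37/40)·f_1 from 37/8x - ⅕y³ + 219/40y² - 143/20y - 85/4 → -⅕y³ + 219/40y² - 323/40y + 14/5
  leading term y³: subtract (5y)·h_5 from -⅕y³ + 219/40y² - 323/40y + 14/5 → -167/40y² + 11/8y + 14/5
  leading term y²: subtract (835/8)·h_5 from -167/40y² + 11/8y + 14/5 → -32011/160y + 32011/160
  leading term y: subtract (32011/120)·h_6 from -32011/160y + 32011/160 → 0
  remainder 0.

S(f_3,f_4): lcm = x². S = xy² - 11/8xy + 47/8x + y - 57/2.
  leading term xy²: subtract (⅕y²)·f_1 from xy² - 11/8xy + 47/8x + y - 57/2 → -11/8xy + 47/8x - ⅕y³ + 26/5y² + y - 57/2
  leading term xy: subtract (-11/40y)·f_1 from -11/8xy + 47/8x - ⅕y³ + 26/5y² + y - 57/2 → 47/8x - ⅕y³ + 219/40y² - 123/20y - 57/2
  leading term x: subtract (47/40)·f_1 from 47/8x - ⅕y³ + 219/40y² - 123/20y - 57/2 → -⅕y³ + 219/40y² - 293/40y + 41/20
  leading term y³: subtract (5y)·h_5 from -⅕y³ + 219/40y² - 293/40y + 41/20 → -167/40y² + 17/8y + 41/20
  leading term y²: subtract (835/8)·h_5 from -167/40y² + 17/8y + 41/20 → -31891/160y + 31891/160
  leading term y: subtract (31891/120)·h_6 from -31891/160y + 31891/160 → 0
  remainder 0.

S(f_1,h_5): leading monomials are coprime, so the S-polynomial reduces to 0 (Buchberger's first criterion).
S(f_2,h_5): leading monomials are coprime, so the S-polynomial reduces to 0 (Buchberger's first criterion).
S(f_3,h_5): leading monomials are coprime, so the S-polynomial reduces to 0 (Buchberger's first criterion).
S(f_4,h_5): leading monomials are coprime, so the S-polynomial reduces to 0 (Buchberger's first criterion).
S(f_1,h_6): leading monomials are coprime, so the S-polynomial reduces to 0 (Buchberger's first criterion).
S(f_2,h_6): leading monomials are coprime, so the S-polynomial reduces to 0 (Buchberger's first criterion).
S(f_3,h_6): leading monomials are coprime, so the S-polynomial reduces to 0 (Buchberger's first criterion).
S(f_4,h_6): leading monomials are coprime, so the S-polynomial reduces to 0 (Buchberger's first criterion).
S(h_5,h_6): lcm = y². S = -189/4y + 189/4.
  leading term y: subtract (63)·h_6 from -189/4y + 189/4 → 0
  remainder 0.

Every S-polynomial of the final basis reduces to 0, so we have a Gröbner basis.
Inter-reduce: drop elements whose leading term is divisible by another's, tail-reduce, and make monic.
Reduced Gröbner basis: {x - 5, y - 1}.

The lex basis is triangular: the last element involves only y. Solving y - 1 = 0 gives y ∈ {1}; substituting each value into the earlier elements determines the remaining variables.
  y = 1: the earlier basis element becomes x - 5 = 0, giving x = 5 — point (5, 1).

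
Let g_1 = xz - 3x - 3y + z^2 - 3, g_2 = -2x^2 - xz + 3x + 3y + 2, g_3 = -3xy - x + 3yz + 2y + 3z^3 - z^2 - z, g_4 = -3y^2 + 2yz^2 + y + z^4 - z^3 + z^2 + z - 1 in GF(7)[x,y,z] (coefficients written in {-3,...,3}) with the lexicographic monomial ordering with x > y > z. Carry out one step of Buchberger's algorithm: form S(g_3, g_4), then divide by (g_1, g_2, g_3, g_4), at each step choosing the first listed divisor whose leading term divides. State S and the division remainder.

S(g_3, g_4) = 3xyz^2 + 3xy - 2xz^4 + 2xz^3 - 2xz^2 - 2xz + 2x - y^2z - 3y^2 - yz^3 - 2yz^2 - 2yz; remainder on division = 0.

lcm(LM(g_3), LM(g_4)) = xy^2.
S = (lcm/LT(g_3))·g_3 − (lcm/LT(g_4))·g_4 = 3xyz^2 + 3xy - 2xz^4 + 2xz^3 - 2xz^2 - 2xz + 2x - y^2z - 3y^2 - yz^3 - 2yz^2 - 2yz.
Reduce S modulo (g_1, g_2, g_3, g_4) in that order:
  leading term xyz^2: subtract (3yz)·g_1 from 3xyz^2 + 3xy - 2xz^4 + 2xz^3 - 2xz^2 - 2xz + 2x - y^2z - 3y^2 - yz^3 - 2yz^2 - 2yz → 2xyz + 3xy - 2xz^4 + 2xz^3 - 2xz^2 - 2xz + 2x + y^2z - 3y^2 + 3yz^3 - 2yz^2
  leading term xyz: subtract (2y)·g_1 from 2xyz + 3xy - 2xz^4 + 2xz^3 - 2xz^2 - 2xz + 2x + y^2z - 3y^2 + 3yz^3 - 2yz^2 → 2xy - 2xz^4 + 2xz^3 - 2xz^2 - 2xz + 2x + y^2z + 3y^2 + 3yz^3 + 3yz^2 - y
  leading term xy: subtract (-3)·g_3 from 2xy - 2xz^4 + 2xz^3 - 2xz^2 - 2xz + 2x + y^2z + 3y^2 + 3yz^3 + 3yz^2 - y → -2xz^4 + 2xz^3 - 2xz^2 - 2xz - x + y^2z + 3y^2 + 3yz^3 + 3yz^2 + 2yz - 2y + 2z^3 - 3z^2 - 3z
  leading term xz^4: subtract (-2z^3)·g_1 from -2xz^4 + 2xz^3 - 2xz^2 - 2xz - x + y^2z + 3y^2 + 3yz^3 + 3yz^2 + 2yz - 2y + 2z^3 - 3z^2 - 3z → 3xz^3 - 2xz^2 - 2xz - x + y^2z + 3y^2 - 3yz^3 + 3yz^2 + 2yz - 2y + 2z^5 + 3z^3 - 3z^2 - 3z
  leading term xz^3: subtract (3z^2)·g_1 from 3xz^3 - 2xz^2 - 2xz - x + y^2z + 3y^2 - 3yz^3 + 3yz^2 + 2yz - 2y + 2z^5 + 3z^3 - 3z^2 - 3z → -2xz - x + y^2z + 3y^2 - 3yz^3 - 2yz^2 + 2yz - 2y + 2z^5 - 3z^4 + 3z^3 - z^2 - 3z
  leading term xz: subtract (-2)·g_1 from -2xz - x + y^2z + 3y^2 - 3yz^3 - 2yz^2 + 2yz - 2y + 2z^5 - 3z^4 + 3z^3 - z^2 - 3z → y^2z + 3y^2 - 3yz^3 - 2yz^2 + 2yz - y + 2z^5 - 3z^4 + 3z^3 + z^2 - 3z + 1
  leading term y^2z: subtract (2z)·g_4 from y^2z + 3y^2 - 3yz^3 - 2yz^2 + 2yz - y + 2z^5 - 3z^4 + 3z^3 + z^2 - 3z + 1 → 3y^2 - 2yz^2 - y - z^4 + z^3 - z^2 - z + 1
  leading term y^2: subtract (-1)·g_4 from 3y^2 - 2yz^2 - y - z^4 + z^3 - z^2 - z + 1 → 0
The remainder is 0, so this S-polynomial contributes no new basis element.
An S-polynomial is built so that the two leading terms cancel; whether anything survives reduction is exactly the Gröbner-basis criterion.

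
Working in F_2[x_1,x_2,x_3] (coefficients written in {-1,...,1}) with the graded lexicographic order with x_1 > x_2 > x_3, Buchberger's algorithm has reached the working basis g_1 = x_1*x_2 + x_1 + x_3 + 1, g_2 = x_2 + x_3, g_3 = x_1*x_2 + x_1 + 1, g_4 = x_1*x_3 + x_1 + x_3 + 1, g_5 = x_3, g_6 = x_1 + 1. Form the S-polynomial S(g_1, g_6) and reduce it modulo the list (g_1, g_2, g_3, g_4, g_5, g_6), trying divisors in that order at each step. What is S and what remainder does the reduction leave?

lcm(LM(g_1), LM(g_6)) = x_1*x_2.
S = (lcm/LT(g_1))·g_1 − (lcm/LT(g_6))·g_6 = x_1 + x_2 + x_3 + 1.
Reduce S modulo (g_1, g_2, g_3, g_4, g_5, g_6) in that order:
  leading term x_1: subtract (1)·g_6 from x_1 + x_2 + x_3 + 1 → x_2 + x_3
  leading term x_2: subtract (1)·g_2 from x_2 + x_3 → 0
The remainder is 0, so this S-polynomial contributes no new basis element.

S(g_1, g_6) = x_1 + x_2 + x_3 + 1; remainder on division = 0.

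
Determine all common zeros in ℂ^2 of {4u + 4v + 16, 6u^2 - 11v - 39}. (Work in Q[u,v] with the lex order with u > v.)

{(-5/6, -19/6), (-1, -3)}

Compute a lex Gröbner basis by Buchberger's algorithm.
f_1 = 4u + 4v + 16, LT = u.
f_2 = 6u^2 - 11v - 39, LT = u^2.

S(f_1,f_2): lcm = u^2. S = uv + 4u + 11/6v + 13/2.
  leading term uv: subtract (1/4v)·f_1 from uv + 4u + 11/6v + 13/2 → 4u - v^2 - 13/6v + 13/2
  leading term u: subtract (1)·f_1 from 4u - v^2 - 13/6v + 13/2 → -v^2 - 37/6v - 19/2
  leading term v^2: no divisor's leading term divides it; move -v^2 to the remainder.
  leading term v: no divisor's leading term divides it; move -37/6v to the remainder.
  leading term 1: no divisor's leading term divides it; move -19/2 to the remainder.
  remainder -v^2 - 37/6v - 19/2 ≠ 0; add h_3 = -v^2 - 37/6v - 19/2 to the basis.

S(f_1,h_3): leading monomials are coprime, so the S-polynomial reduces to 0 (Buchberger's first criterion).
S(f_2,h_3): leading monomials are coprime, so the S-polynomial reduces to 0 (Buchberger's first criterion).
Every S-polynomial of the final basis reduces to 0, so we have a Gröbner basis.
Inter-reduce: drop elements whose leading term is divisible by another's, tail-reduce, and make monic.
Reduced Gröbner basis: {u + v + 4, v^2 + 37/6v + 19/2}.

The lex basis is triangular: the last element involves only v. Solving v^2 + 37/6v + 19/2 = 0 gives v ∈ {-19/6, -3}; substituting each value into the earlier elements determines the remaining variables.
  v = -19/6: the earlier basis element becomes u + 5/6 = 0, giving u = -5/6 — point (-5/6, -19/6).
  v = -3: the earlier basis element becomes u + 1 = 0, giving u = -1 — point (-1, -3).
Substituting each solution back into the original system confirms all equations vanish.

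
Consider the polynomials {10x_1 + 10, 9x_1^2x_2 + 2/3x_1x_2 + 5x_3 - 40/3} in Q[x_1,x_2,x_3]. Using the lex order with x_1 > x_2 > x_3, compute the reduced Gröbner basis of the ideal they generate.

G = {x_1 + 1, x_2 + 3/5x_3 - 8/5}

f_1 = 10x_1 + 10, LT = x_1.
f_2 = 9x_1^2x_2 + 2/3x_1x_2 + 5x_3 - 40/3, LT = x_1^2x_2.

S(f_1,f_2): lcm = x_1^2x_2. S = 25/27x_1x_2 - 5/9x_3 + 40/27.
  reduce S modulo (f_1, f_2):
  remainder -25/27x_2 - 5/9x_3 + 40/27 ≠ 0; add g_3 = -25/27x_2 - 5/9x_3 + 40/27 to the basis.

The other S-polynomials (S(f_1,g_3), S(f_2,g_3)) all reduce to 0 modulo the current basis, so we have a Gröbner basis.
Inter-reduce: drop elements whose leading term is divisible by another's, tail-reduce, and make monic.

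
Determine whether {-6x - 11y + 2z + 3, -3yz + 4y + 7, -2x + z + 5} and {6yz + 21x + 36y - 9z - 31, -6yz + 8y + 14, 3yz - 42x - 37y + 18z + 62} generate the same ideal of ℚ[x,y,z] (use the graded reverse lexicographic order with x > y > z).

No, the ideals differ.

For a fixed monomial order, each ideal has a unique reduced Gröbner basis; comparing bases decides equality.
Buchberger on the first generating set:
f_1 = -6x - 11y + 2z + 3, LT = x.
f_2 = -3yz + 4y + 7, LT = yz.
f_3 = -2x + z + 5, LT = x.

S(f_1,f_2): leading monomials are coprime, so the S-polynomial reduces to 0 (Buchberger's first criterion).
S(f_1,f_3): lcm = x. S = 11/6y + ⅙z + 2.
  leading term y: no divisor's leading term divides it; move 11/6y to the remainder.
  leading term z: no divisor's leading term divides it; move ⅙z to the remainder.
  leading term 1: no divisor's leading term divides it; move 2 to the remainder.
  remainder 11/6y + ⅙z + 2 ≠ 0; add g_4 = 11/6y + ⅙z + 2 to the basis.

S(f_2,f_3): leading monomials are coprime, so the S-polynomial reduces to 0 (Buchberger's first criterion).
S(f_1,g_4): leading monomials are coprime, so the S-polynomial reduces to 0 (Buchberger's first criterion).
S(f_2,g_4): lcm = yz. S = -1/11z² - 4/3y - 12/11z - 7/3.
  leading term z²: no divisor's leading term divides it; move -1/11z² to the remainder.
  leading term y: subtract (-8/11)·g_4 from -4/3y - 12/11z - 7/3 → -32/33z - 29/33
  leading term z: no divisor's leading term divides it; move -32/33z to the remainder.
  leading term 1: no divisor's leading term divides it; move -29/33 to the remainder.
  remainder -1/11z² - 32/33z - 29/33 ≠ 0; add g_5 = -1/11z² - 32/33z - 29/33 to the basis.

S(f_3,g_4): leading monomials are coprime, so the S-polynomial reduces to 0 (Buchberger's first criterion).
S(f_1,g_5): leading monomials are coprime, so the S-polynomial reduces to 0 (Buchberger's first criterion).
S(f_2,g_5): lcm = yz². S = -12yz - 29/3y - 7/3z.
  leading term yz: subtract (4)·f_2 from -12yz - 29/3y - 7/3z → -77/3y - 7/3z - 28
  leading term y: subtract (-14)·g_4 from -77/3y - 7/3z - 28 → 0
  remainder 0.

S(f_3,g_5): leading monomials are coprime, so the S-polynomial reduces to 0 (Buchberger's first criterion).
S(g_4,g_5): leading monomials are coprime, so the S-polynomial reduces to 0 (Buchberger's first criterion).
Every S-polynomial of the final basis reduces to 0, so we have a Gröbner basis.
Inter-reduce: drop elements whose leading term is divisible by another's, tail-reduce, and make monic.
Reduced Gröbner basis: {z² + 32/3z + 29/3, x - ½z - 5/2, y + 1/11z + 12/11}.

Buchberger on the second generating set:
h_1 = 6yz + 21x + 36y - 9z - 31, LT = yz.
h_2 = -6yz + 8y + 14, LT = yz.
h_3 = 3yz - 42x - 37y + 18z + 62, LT = yz.

S(h_1,h_2): lcm = yz. S = 7/2x + 22/3y - 3/2z - 17/6.
  leading term x: no divisor's leading term divides it; move 7/2x to the remainder.
  leading term y: no divisor's leading term divides it; move 22/3y to the remainder.
  leading term z: no divisor's leading term divides it; move -3/2z to the remainder.
  leading term 1: no divisor's leading term divides it; move -17/6 to the remainder.
  remainder 7/2x + 22/3y - 3/2z - 17/6 ≠ 0; add k_4 = 7/2x + 22/3y - 3/2z - 17/6 to the basis.

S(h_1,h_3): lcm = yz. S = 35/2x + 55/3y - 15/2z - 155/6.
  leading term x: subtract (5)·k_4 from 35/2x + 55/3y - 15/2z - 155/6 → -55/3y - 35/3
  leading term y: no divisor's leading term divides it; move -55/3y to the remainder.
  leading term 1: no divisor's leading term divides it; move -35/3 to the remainder.
  remainder -55/3y - 35/3 ≠ 0; add k_5 = -55/3y - 35/3 to the basis.

S(h_2,h_3): lcm = yz. S = 14x + 11y - 6z - 23.
  leading term x: subtract (4)·k_4 from 14x + 11y - 6z - 23 → -55/3y - 35/3
  leading term y: subtract (1)·k_5 from -55/3y - 35/3 → 0
  remainder 0.

S(h_1,k_4): leading monomials are coprime, so the S-polynomial reduces to 0 (Buchberger's first criterion).
S(h_2,k_4): leading monomials are coprime, so the S-polynomial reduces to 0 (Buchberger's first criterion).
S(h_3,k_4): leading monomials are coprime, so the S-polynomial reduces to 0 (Buchberger's first criterion).
S(h_1,k_5): lcm = yz. S = 7/2x + 6y - 47/22z - 31/6.
  leading term x: subtract (1)·k_4 from 7/2x + 6y - 47/22z - 31/6 → -4/3y - 7/11z - 7/3
  leading term y: subtract (4/55)·k_5 from -4/3y - 7/11z - 7/3 → -7/11z - 49/33
  leading term z: no divisor's leading term divides it; move -7/11z to the remainder.
  leading term 1: no divisor's leading term divides it; move -49/33 to the remainder.
  remainder -7/11z - 49/33 ≠ 0; add k_6 = -7/11z - 49/33 to the basis.

S(h_2,k_5): lcm = yz. S = -4/3y - 7/11z - 7/3.
  leading term y: subtract (4/55)·k_5 from -4/3y - 7/11z - 7/3 → -7/11z - 49/33
  leading term z: subtract (1)·k_6 from -7/11z - 49/33 → 0
  remainder 0.

S(h_3,k_5): lcm = yz. S = -14x - 37/3y + 59/11z + 62/3.
  leading term x: subtract (-4)·k_4 from -14x - 37/3y + 59/11z + 62/3 → 17y - 7/11z + 28/3
  leading term y: subtract (-51/55)·k_5 from 17y - 7/11z + 28/3 → -7/11z - 49/33
  leading term z: subtract (1)·k_6 from -7/11z - 49/33 → 0
  remainder 0.

S(k_4,k_5): leading monomials are coprime, so the S-polynomial reduces to 0 (Buchberger's first criterion).
S(h_1,k_6): lcm = yz. S = 7/2x + 11/3y - 3/2z - 31/6.
  leading term x: subtract (1)·k_4 from 7/2x + 11/3y - 3/2z - 31/6 → -11/3y - 7/3
  leading term y: subtract (⅕)·k_5 from -11/3y - 7/3 → 0
  remainder 0.

S(h_2,k_6): lcm = yz. S = -11/3y - 7/3.
  leading term y: subtract (⅕)·k_5 from -11/3y - 7/3 → 0
  remainder 0.

S(h_3,k_6): lcm = yz. S = -14x - 44/3y + 6z + 62/3.
  leading term x: subtract (-4)·k_4 from -14x - 44/3y + 6z + 62/3 → 44/3y + 28/3
  leading term y: subtract (-⅘)·k_5 from 44/3y + 28/3 → 0
  remainder 0.

S(k_4,k_6): leading monomials are coprime, so the S-polynomial reduces to 0 (Buchberger's first criterion).
S(k_5,k_6): leading monomials are coprime, so the S-polynomial reduces to 0 (Buchberger's first criterion).
Every S-polynomial of the final basis reduces to 0, so we have a Gröbner basis.
Inter-reduce: drop elements whose leading term is divisible by another's, tail-reduce, and make monic.
Reduced Gröbner basis: {x - 8/7, y + 7/11, z + 7/3}.

Since the reduced bases disagree, the two ideals are not the same.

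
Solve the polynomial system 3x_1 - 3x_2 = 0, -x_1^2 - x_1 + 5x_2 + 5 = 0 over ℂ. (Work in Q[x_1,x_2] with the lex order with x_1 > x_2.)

Compute a lex Gröbner basis by Buchberger's algorithm.
f_1 = 3x_1 - 3x_2, LT = x_1.
f_2 = -x_1^2 - x_1 + 5x_2 + 5, LT = x_1^2.

S(f_1,f_2): lcm = x_1^2. S = -x_1x_2 - x_1 + 5x_2 + 5.
  reduce S modulo (f_1, f_2):
  remainder -x_2^2 + 4x_2 + 5 ≠ 0; add h_3 = -x_2^2 + 4x_2 + 5 to the basis.

The other S-polynomials (S(f_1,h_3), S(f_2,h_3)) all reduce to 0 modulo the current basis, so we have a Gröbner basis.
Inter-reduce: drop elements whose leading term is divisible by another's, tail-reduce, and make monic.
Reduced Gröbner basis: {x_1 - x_2, x_2^2 - 4x_2 - 5}.

A lex Gröbner basis eliminates variables successively. Here x_2^2 - 4x_2 - 5 depends only on x_2, with roots {-1, 5}; lifting each root through the earlier basis elements recovers the full solutions.
  x_2 = -1: the earlier basis element becomes x_1 + 1 = 0, giving x_1 = -1 — point (-1, -1).
  x_2 = 5: the earlier basis element becomes x_1 - 5 = 0, giving x_1 = 5 — point (5, 5).

{(-1, -1), (5, 5)}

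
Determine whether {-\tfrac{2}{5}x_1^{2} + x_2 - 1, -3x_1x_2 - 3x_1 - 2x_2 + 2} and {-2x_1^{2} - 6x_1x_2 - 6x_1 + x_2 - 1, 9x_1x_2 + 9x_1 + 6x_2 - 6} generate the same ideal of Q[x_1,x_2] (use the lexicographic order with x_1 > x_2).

Yes, the ideals are equal.

Equality of ideals is decidable: compute both reduced Gröbner bases (unique for the ordering) and check whether they agree.
Buchberger on the first generating set:
f_1 = -\tfrac{2}{5}x_1^{2} + x_2 - 1, LT = x_1^{2}.
f_2 = -3x_1x_2 - 3x_1 - 2x_2 + 2, LT = x_1x_2.

S(f_1,f_2): lcm = x_1^{2}x_2. S = -x_1^{2} - \tfrac{2}{3}x_1x_2 + \tfrac{2}{3}x_1 - \tfrac{5}{2}x_2^{2} + \tfrac{5}{2}x_2.
  leading term x_1^{2}: subtract (\tfrac{5}{2})·f_1 from -x_1^{2} - \tfrac{2}{3}x_1x_2 + \tfrac{2}{3}x_1 - \tfrac{5}{2}x_2^{2} + \tfrac{5}{2}x_2 → -\tfrac{2}{3}x_1x_2 + \tfrac{2}{3}x_1 - \tfrac{5}{2}x_2^{2} + \tfrac{5}{2}
  leading term x_1x_2: subtract (\tfrac{2}{9})·f_2 from -\tfrac{2}{3}x_1x_2 + \tfrac{2}{3}x_1 - \tfrac{5}{2}x_2^{2} + \tfrac{5}{2} → \tfrac{4}{3}x_1 - \tfrac{5}{2}x_2^{2} + \tfrac{4}{9}x_2 + \tfrac{37}{18}
  leading term x_1: no divisor's leading term divides it; move \tfrac{4}{3}x_1 to the remainder.
  leading term x_2^{2}: no divisor's leading term divides it; move -\tfrac{5}{2}x_2^{2} to the remainder.
  leading term x_2: no divisor's leading term divides it; move \tfrac{4}{9}x_2 to the remainder.
  leading term 1: no divisor's leading term divides it; move \tfrac{37}{18} to the remainder.
  remainder \tfrac{4}{3}x_1 - \tfrac{5}{2}x_2^{2} + \tfrac{4}{9}x_2 + \tfrac{37}{18} ≠ 0; add g_3 = \tfrac{4}{3}x_1 - \tfrac{5}{2}x_2^{2} + \tfrac{4}{9}x_2 + \tfrac{37}{18} to the basis.

S(f_2,g_3): lcm = x_1x_2. S = x_1 + \tfrac{15}{8}x_2^{3} - \tfrac{1}{3}x_2^{2} - \tfrac{7}{8}x_2 - \tfrac{2}{3}.
  leading term x_1: subtract (\tfrac{3}{4})·g_3 from x_1 + \tfrac{15}{8}x_2^{3} - \tfrac{1}{3}x_2^{2} - \tfrac{7}{8}x_2 - \tfrac{2}{3} → \tfrac{15}{8}x_2^{3} + \tfrac{37}{24}x_2^{2} - \tfrac{29}{24}x_2 - \tfrac{53}{24}
  leading term x_2^{3}: no divisor's leading term divides it; move \tfrac{15}{8}x_2^{3} to the remainder.
  leading term x_2^{2}: no divisor's leading term divides it; move \tfrac{37}{24}x_2^{2} to the remainder.
  leading term x_2: no divisor's leading term divides it; move -\tfrac{29}{24}x_2 to the remainder.
  leading term 1: no divisor's leading term divides it; move -\tfrac{53}{24} to the remainder.
  remainder \tfrac{15}{8}x_2^{3} + \tfrac{37}{24}x_2^{2} - \tfrac{29}{24}x_2 - \tfrac{53}{24} ≠ 0; add g_4 = \tfrac{15}{8}x_2^{3} + \tfrac{37}{24}x_2^{2} - \tfrac{29}{24}x_2 - \tfrac{53}{24} to the basis.

The other S-polynomials (S(f_1,g_3), S(f_1,g_4), S(f_2,g_4), S(g_3,g_4)) all reduce to 0 modulo the current basis, so we have a Gröbner basis.
Inter-reduce: drop elements whose leading term is divisible by another's, tail-reduce, and make monic.
Reduced Gröbner basis: {x_1 - \tfrac{15}{8}x_2^{2} + \tfrac{1}{3}x_2 + \tfrac{37}{24}, x_2^{3} + \tfrac{37}{45}x_2^{2} - \tfrac{29}{45}x_2 - \tfrac{53}{45}}.

Buchberger on the second generating set:
h_1 = -2x_1^{2} - 6x_1x_2 - 6x_1 + x_2 - 1, LT = x_1^{2}.
h_2 = 9x_1x_2 + 9x_1 + 6x_2 - 6, LT = x_1x_2.

S(h_1,h_2): lcm = x_1^{2}x_2. S = -x_1^{2} + 3x_1x_2^{2} + \tfrac{7}{3}x_1x_2 + \tfrac{2}{3}x_1 - \tfrac{1}{2}x_2^{2} + \tfrac{1}{2}x_2.
  leading term x_1^{2}: subtract (\tfrac{1}{2})·h_1 from -x_1^{2} + 3x_1x_2^{2} + \tfrac{7}{3}x_1x_2 + \tfrac{2}{3}x_1 - \tfrac{1}{2}x_2^{2} + \tfrac{1}{2}x_2 → 3x_1x_2^{2} + \tfrac{16}{3}x_1x_2 + \tfrac{11}{3}x_1 - \tfrac{1}{2}x_2^{2} + \tfrac{1}{2}
  leading term x_1x_2^{2}: subtract (\tfrac{1}{3}x_2)·h_2 from 3x_1x_2^{2} + \tfrac{16}{3}x_1x_2 + \tfrac{11}{3}x_1 - \tfrac{1}{2}x_2^{2} + \tfrac{1}{2} → \tfrac{7}{3}x_1x_2 + \tfrac{11}{3}x_1 - \tfrac{5}{2}x_2^{2} + 2x_2 + \tfrac{1}{2}
  leading term x_1x_2: subtract (\tfrac{7}{27})·h_2 from \tfrac{7}{3}x_1x_2 + \tfrac{11}{3}x_1 - \tfrac{5}{2}x_2^{2} + 2x_2 + \tfrac{1}{2} → \tfrac{4}{3}x_1 - \tfrac{5}{2}x_2^{2} + \tfrac{4}{9}x_2 + \tfrac{37}{18}
  leading term x_1: no divisor's leading term divides it; move \tfrac{4}{3}x_1 to the remainder.
  leading term x_2^{2}: no divisor's leading term divides it; move -\tfrac{5}{2}x_2^{2} to the remainder.
  leading term x_2: no divisor's leading term divides it; move \tfrac{4}{9}x_2 to the remainder.
  leading term 1: no divisor's leading term divides it; move \tfrac{37}{18} to the remainder.
  remainder \tfrac{4}{3}x_1 - \tfrac{5}{2}x_2^{2} + \tfrac{4}{9}x_2 + \tfrac{37}{18} ≠ 0; add k_3 = \tfrac{4}{3}x_1 - \tfrac{5}{2}x_2^{2} + \tfrac{4}{9}x_2 + \tfrac{37}{18} to the basis.

S(h_2,k_3): lcm = x_1x_2. S = x_1 + \tfrac{15}{8}x_2^{3} - \tfrac{1}{3}x_2^{2} - \tfrac{7}{8}x_2 - \tfrac{2}{3}.
  leading term x_1: subtract (\tfrac{3}{4})·k_3 from x_1 + \tfrac{15}{8}x_2^{3} - \tfrac{1}{3}x_2^{2} - \tfrac{7}{8}x_2 - \tfrac{2}{3} → \tfrac{15}{8}x_2^{3} + \tfrac{37}{24}x_2^{2} - \tfrac{29}{24}x_2 - \tfrac{53}{24}
  leading term x_2^{3}: no divisor's leading term divides it; move \tfrac{15}{8}x_2^{3} to the remainder.
  leading term x_2^{2}: no divisor's leading term divides it; move \tfrac{37}{24}x_2^{2} to the remainder.
  leading term x_2: no divisor's leading term divides it; move -\tfrac{29}{24}x_2 to the remainder.
  leading term 1: no divisor's leading term divides it; move -\tfrac{53}{24} to the remainder.
  remainder \tfrac{15}{8}x_2^{3} + \tfrac{37}{24}x_2^{2} - \tfrac{29}{24}x_2 - \tfrac{53}{24} ≠ 0; add k_4 = \tfrac{15}{8}x_2^{3} + \tfrac{37}{24}x_2^{2} - \tfrac{29}{24}x_2 - \tfrac{53}{24} to the basis.

The other S-polynomials (S(h_1,k_3), S(h_1,k_4), S(h_2,k_4), S(k_3,k_4)) all reduce to 0 modulo the current basis, so we have a Gröbner basis.
Inter-reduce: drop elements whose leading term is divisible by another's, tail-reduce, and make monic.
Reduced Gröbner basis: {x_1 - \tfrac{15}{8}x_2^{2} + \tfrac{1}{3}x_2 + \tfrac{37}{24}, x_2^{3} + \tfrac{37}{45}x_2^{2} - \tfrac{29}{45}x_2 - \tfrac{53}{45}}.

These coincide, so the ideals are equal.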